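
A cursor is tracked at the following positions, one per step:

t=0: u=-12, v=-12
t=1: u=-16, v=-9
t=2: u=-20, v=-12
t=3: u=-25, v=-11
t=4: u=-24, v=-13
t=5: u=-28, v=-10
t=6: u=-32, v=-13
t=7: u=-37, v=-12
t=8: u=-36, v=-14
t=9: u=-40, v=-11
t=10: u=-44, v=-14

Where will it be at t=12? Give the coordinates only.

u=-48, v=-15

Differencing gives (-4,+3), (-4,-3), (-5,+1), (+1,-2), (-4,+3), (-4,-3), (-5,+1), (+1,-2), (-4,+3), (-4,-3). This is the pattern (-4,+3), (-4,-3), (-5,+1), (+1,-2) repeated.
step 11: apply (-5,+1) → u=-49, v=-13
step 12: apply (+1,-2) → u=-48, v=-15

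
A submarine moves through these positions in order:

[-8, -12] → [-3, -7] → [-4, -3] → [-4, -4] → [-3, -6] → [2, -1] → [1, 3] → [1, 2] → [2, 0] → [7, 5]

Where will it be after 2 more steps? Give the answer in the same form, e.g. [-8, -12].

[6, 8]

Step-to-step displacements: [+5, +5], [-1, +4], [+0, -1], [+1, -2], [+5, +5], [-1, +4], [+0, -1], [+1, -2], [+5, +5] — a repeating cycle of length 4.
step 10: apply [-1, +4] → [6, 9]
step 11: apply [+0, -1] → [6, 8]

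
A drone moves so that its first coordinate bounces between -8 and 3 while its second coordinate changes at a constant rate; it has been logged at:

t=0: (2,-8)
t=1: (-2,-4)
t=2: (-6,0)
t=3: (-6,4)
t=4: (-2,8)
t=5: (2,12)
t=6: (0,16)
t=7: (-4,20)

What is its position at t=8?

The first coordinate reflects between -8 and 3, moving 4 per step.
  step 8: -4 → -8
The second coordinate changes by +4 each step: at step 8 it is 24.

(-8,24)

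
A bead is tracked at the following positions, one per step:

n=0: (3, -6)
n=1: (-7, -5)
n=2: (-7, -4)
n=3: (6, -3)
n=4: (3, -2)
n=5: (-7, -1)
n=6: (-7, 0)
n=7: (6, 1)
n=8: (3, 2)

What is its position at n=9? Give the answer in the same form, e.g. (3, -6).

(-7, 3)

The first coordinate repeats the cycle [3, -7, -7, 6] with period 4; step 9 mod 4 = 1, giving -7.
The second coordinate changes by +1 each step, so at step 9 it is -6 + 9·(1) = 3.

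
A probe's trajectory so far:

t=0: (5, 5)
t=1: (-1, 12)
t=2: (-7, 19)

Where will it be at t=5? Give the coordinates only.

(-25, 40)

Constant displacement of (-6, +7) per step.
step 3: (-7, 19) + (-6, +7) → (-13, 26)
step 4: (-13, 26) + (-6, +7) → (-19, 33)
step 5: (-19, 33) + (-6, +7) → (-25, 40)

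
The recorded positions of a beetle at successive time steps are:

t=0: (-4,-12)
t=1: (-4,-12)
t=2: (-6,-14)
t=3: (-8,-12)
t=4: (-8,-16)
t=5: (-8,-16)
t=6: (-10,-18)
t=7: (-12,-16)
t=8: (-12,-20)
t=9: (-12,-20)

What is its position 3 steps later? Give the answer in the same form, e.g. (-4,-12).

The moves between consecutive positions are (+0,+0), (-2,-2), (-2,+2), (+0,-4), (+0,+0), (-2,-2), (-2,+2), (+0,-4), (+0,+0); they repeat the 4-cycle [(+0,+0), (-2,-2), (-2,+2), (+0,-4)].
step 10: apply (-2,-2) → (-14,-22)
step 11: apply (-2,+2) → (-16,-20)
step 12: apply (+0,-4) → (-16,-24)

(-16,-24)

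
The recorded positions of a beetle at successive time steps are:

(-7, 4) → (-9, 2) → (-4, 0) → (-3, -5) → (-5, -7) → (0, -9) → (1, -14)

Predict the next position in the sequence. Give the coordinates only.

The moves between consecutive positions are (-2, -2), (+5, -2), (+1, -5), (-2, -2), (+5, -2), (+1, -5); they repeat the 3-cycle [(-2, -2), (+5, -2), (+1, -5)].
step 7: apply (-2, -2) → (-1, -16)

(-1, -16)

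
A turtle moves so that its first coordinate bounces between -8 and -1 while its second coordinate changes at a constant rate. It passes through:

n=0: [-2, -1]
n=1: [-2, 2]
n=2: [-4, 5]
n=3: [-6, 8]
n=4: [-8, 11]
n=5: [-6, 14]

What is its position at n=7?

[-2, 20]

The first coordinate travels 2 per step and bounces off the walls at -8 and -1.
  step 6: -6 → -4
  step 7: -4 → -2
The second coordinate changes by +3 each step: at step 7 it is 20.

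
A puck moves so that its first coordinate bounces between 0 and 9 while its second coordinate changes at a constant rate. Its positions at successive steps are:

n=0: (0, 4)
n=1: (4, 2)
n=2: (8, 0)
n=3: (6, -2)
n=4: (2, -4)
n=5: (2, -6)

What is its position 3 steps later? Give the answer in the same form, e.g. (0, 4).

The first coordinate reflects between 0 and 9, moving 4 per step.
  step 6: 2 → 6
  step 7: 6 → 8
  step 8: 8 → 4
The second coordinate changes by -2 each step: at step 8 it is -12.

(4, -12)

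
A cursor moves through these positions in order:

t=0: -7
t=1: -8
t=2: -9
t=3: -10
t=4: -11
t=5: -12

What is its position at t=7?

-14

Constant displacement of -1 per step.
step 6: -12 − 1 → -13
step 7: -13 − 1 → -14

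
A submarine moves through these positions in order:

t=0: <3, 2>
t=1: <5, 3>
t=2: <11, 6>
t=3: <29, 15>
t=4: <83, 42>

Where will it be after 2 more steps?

Consecutive displacements <+2, +1>, <+6, +3>, <+18, +9>, <+54, +27> scale by a factor of 3 each step.
step 5: <83, 42> + <+162, +81> → <245, 123>
step 6: <245, 123> + <+486, +243> → <731, 366>

<731, 366>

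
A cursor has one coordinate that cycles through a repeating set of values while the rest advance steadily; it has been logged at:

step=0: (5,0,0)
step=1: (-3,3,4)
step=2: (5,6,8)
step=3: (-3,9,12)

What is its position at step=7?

The first coordinate repeats the cycle [5, -3] with period 2; step 7 mod 2 = 1, giving -3.
The second coordinate changes by +3 each step, so at step 7 it is 0 + 7·(3) = 21.
The third coordinate changes by +4 each step, so at step 7 it is 0 + 7·(4) = 28.

(-3,21,28)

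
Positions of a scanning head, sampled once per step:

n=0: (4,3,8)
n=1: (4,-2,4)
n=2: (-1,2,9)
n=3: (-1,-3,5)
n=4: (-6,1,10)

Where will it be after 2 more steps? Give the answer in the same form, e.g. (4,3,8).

The moves between consecutive positions are (+0,-5,-4), (-5,+4,+5), (+0,-5,-4), (-5,+4,+5); they repeat the 2-cycle [(+0,-5,-4), (-5,+4,+5)].
step 5: apply (+0,-5,-4) → (-6,-4,6)
step 6: apply (-5,+4,+5) → (-11,0,11)

(-11,0,11)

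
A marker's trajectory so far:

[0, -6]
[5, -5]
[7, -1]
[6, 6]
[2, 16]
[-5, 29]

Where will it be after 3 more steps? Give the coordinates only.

[-44, 86]

Successive displacements: [+5, +1], [+2, +4], [-1, +7], [-4, +10], [-7, +13] — each changes by [-3, +3].
step 6: [-5, 29] + [-10, +16] → [-15, 45]
step 7: [-15, 45] + [-13, +19] → [-28, 64]
step 8: [-28, 64] + [-16, +22] → [-44, 86]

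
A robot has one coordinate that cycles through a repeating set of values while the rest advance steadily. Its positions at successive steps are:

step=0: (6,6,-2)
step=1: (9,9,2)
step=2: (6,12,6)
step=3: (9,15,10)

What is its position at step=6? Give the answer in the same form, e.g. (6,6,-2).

The first coordinate repeats the cycle [6, 9] with period 2; step 6 mod 2 = 0, giving 6.
The second coordinate changes by +3 each step, so at step 6 it is 6 + 6·(3) = 24.
The third coordinate changes by +4 each step, so at step 6 it is -2 + 6·(4) = 22.

(6,24,22)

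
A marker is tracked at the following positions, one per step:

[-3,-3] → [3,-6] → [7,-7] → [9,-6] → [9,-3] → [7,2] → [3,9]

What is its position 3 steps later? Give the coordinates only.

First differences are [+6,-3], [+4,-1], [+2,+1], [+0,+3], [-2,+5], [-4,+7]; their common second difference is [-2,+2] (constant acceleration).
step 7: [3,9] + [-6,+9] → [-3,18]
step 8: [-3,18] + [-8,+11] → [-11,29]
step 9: [-11,29] + [-10,+13] → [-21,42]

[-21,42]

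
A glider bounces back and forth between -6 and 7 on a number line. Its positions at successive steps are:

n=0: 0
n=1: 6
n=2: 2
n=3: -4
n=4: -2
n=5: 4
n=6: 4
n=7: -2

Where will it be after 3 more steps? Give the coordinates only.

6

The value reflects between -6 and 7, moving 6 per step.
  step 8: -2 → -4
  step 9: -4 → 2
  step 10: 2 → 6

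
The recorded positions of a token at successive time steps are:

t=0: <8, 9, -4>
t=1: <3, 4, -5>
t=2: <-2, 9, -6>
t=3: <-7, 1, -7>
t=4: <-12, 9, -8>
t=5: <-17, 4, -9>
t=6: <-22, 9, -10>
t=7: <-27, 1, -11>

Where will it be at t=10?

First: linear, -5 per step → -42 at step 10.
Second: cycles through 9, 4, 9, 1 every 4 steps. Step 10 lands at position 2 of the cycle → 9.
Third: linear, -1 per step → -14 at step 10.

<-42, 9, -14>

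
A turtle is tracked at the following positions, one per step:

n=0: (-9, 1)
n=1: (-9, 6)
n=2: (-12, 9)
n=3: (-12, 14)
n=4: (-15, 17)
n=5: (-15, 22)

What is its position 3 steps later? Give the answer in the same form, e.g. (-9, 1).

(-21, 33)

The moves between consecutive positions are (+0, +5), (-3, +3), (+0, +5), (-3, +3), (+0, +5); they repeat the 2-cycle [(+0, +5), (-3, +3)].
step 6: apply (-3, +3) → (-18, 25)
step 7: apply (+0, +5) → (-18, 30)
step 8: apply (-3, +3) → (-21, 33)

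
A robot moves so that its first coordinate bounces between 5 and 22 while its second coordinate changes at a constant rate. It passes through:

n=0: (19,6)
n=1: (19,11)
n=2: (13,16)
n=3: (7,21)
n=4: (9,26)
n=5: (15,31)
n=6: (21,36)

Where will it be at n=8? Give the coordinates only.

The first coordinate reflects between 5 and 22, moving 6 per step.
  step 7: 21 → 17
  step 8: 17 → 11
The second coordinate changes by +5 each step: at step 8 it is 46.

(11,46)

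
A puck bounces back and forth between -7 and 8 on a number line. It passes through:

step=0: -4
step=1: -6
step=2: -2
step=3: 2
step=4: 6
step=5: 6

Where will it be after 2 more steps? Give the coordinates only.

-2

The value reflects between -7 and 8, moving 4 per step.
  step 6: 6 → 2
  step 7: 2 → -2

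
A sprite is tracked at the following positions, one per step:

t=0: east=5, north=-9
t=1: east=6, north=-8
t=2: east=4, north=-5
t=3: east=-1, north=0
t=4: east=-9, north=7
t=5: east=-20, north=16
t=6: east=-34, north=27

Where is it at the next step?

Taking differences between consecutive positions: (+1, +1), (-2, +3), (-5, +5), (-8, +7), (-11, +9), (-14, +11). These grow by (-3, +2) each step.
step 7: east=-34, north=27 + (-17, +13) → east=-51, north=40

east=-51, north=40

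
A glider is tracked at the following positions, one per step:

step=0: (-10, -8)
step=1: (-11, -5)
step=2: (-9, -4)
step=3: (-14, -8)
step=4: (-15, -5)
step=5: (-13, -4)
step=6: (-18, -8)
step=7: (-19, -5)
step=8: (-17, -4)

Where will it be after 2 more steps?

(-23, -5)

Step-to-step displacements: (-1, +3), (+2, +1), (-5, -4), (-1, +3), (+2, +1), (-5, -4), (-1, +3), (+2, +1) — a repeating cycle of length 3.
step 9: apply (-5, -4) → (-22, -8)
step 10: apply (-1, +3) → (-23, -5)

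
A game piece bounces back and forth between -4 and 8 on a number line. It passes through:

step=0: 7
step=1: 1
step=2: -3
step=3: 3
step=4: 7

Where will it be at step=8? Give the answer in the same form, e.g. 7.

7

The value travels 6 per step and bounces off the walls at -4 and 8.
  step 5: 7 → 1
  step 6: 1 → -3
  step 7: -3 → 3
  step 8: 3 → 7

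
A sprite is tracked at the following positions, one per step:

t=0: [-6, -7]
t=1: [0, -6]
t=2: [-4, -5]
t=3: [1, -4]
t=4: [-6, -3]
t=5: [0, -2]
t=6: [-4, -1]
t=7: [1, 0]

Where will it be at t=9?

[0, 2]

First: cycles through -6, 0, -4, 1 every 4 steps. Step 9 lands at position 1 of the cycle → 0.
Second: linear, +1 per step → 2 at step 9.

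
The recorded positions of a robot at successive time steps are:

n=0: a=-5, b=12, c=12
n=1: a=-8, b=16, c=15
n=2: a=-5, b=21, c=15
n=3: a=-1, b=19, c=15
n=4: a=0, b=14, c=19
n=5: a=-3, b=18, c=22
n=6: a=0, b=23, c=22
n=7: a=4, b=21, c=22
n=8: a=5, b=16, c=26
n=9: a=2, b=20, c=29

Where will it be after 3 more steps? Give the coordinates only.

a=10, b=18, c=33

Differencing gives (-3, +4, +3), (+3, +5, +0), (+4, -2, +0), (+1, -5, +4), (-3, +4, +3), (+3, +5, +0), (+4, -2, +0), (+1, -5, +4), (-3, +4, +3). This is the pattern (-3, +4, +3), (+3, +5, +0), (+4, -2, +0), (+1, -5, +4) repeated.
step 10: apply (+3, +5, +0) → a=5, b=25, c=29
step 11: apply (+4, -2, +0) → a=9, b=23, c=29
step 12: apply (+1, -5, +4) → a=10, b=18, c=33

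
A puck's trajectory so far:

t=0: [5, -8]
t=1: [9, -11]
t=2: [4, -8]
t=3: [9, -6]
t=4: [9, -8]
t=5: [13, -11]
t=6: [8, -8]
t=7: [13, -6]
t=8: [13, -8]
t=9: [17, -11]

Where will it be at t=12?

[17, -8]

Differencing gives [+4, -3], [-5, +3], [+5, +2], [+0, -2], [+4, -3], [-5, +3], [+5, +2], [+0, -2], [+4, -3]. This is the pattern [+4, -3], [-5, +3], [+5, +2], [+0, -2] repeated.
step 10: apply [-5, +3] → [12, -8]
step 11: apply [+5, +2] → [17, -6]
step 12: apply [+0, -2] → [17, -8]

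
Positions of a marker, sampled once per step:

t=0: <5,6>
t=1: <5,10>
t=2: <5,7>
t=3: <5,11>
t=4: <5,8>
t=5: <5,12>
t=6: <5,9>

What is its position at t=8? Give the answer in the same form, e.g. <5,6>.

Differencing gives <+0,+4>, <+0,-3>, <+0,+4>, <+0,-3>, <+0,+4>, <+0,-3>. This is the pattern <+0,+4>, <+0,-3> repeated.
step 7: apply <+0,+4> → <5,13>
step 8: apply <+0,-3> → <5,10>

<5,10>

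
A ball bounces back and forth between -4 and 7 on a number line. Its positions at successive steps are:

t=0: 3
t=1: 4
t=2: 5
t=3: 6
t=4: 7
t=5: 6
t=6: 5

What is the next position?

The value travels 1 per step and bounces off the walls at -4 and 7.
  step 7: 5 → 4

4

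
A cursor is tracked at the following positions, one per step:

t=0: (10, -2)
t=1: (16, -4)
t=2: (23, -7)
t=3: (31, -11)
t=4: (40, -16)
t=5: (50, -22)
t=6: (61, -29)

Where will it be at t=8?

(86, -46)

Successive displacements: (+6, -2), (+7, -3), (+8, -4), (+9, -5), (+10, -6), (+11, -7) — each changes by (+1, -1).
step 7: (61, -29) + (+12, -8) → (73, -37)
step 8: (73, -37) + (+13, -9) → (86, -46)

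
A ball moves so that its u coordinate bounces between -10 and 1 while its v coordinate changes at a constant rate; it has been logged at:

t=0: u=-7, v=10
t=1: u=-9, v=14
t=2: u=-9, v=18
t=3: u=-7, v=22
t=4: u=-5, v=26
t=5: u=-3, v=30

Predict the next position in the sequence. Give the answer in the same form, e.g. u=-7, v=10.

u=-1, v=34

The u coordinate travels 2 per step and bounces off the walls at -10 and 1.
  step 6: -3 → -1
The v coordinate changes by +4 each step: at step 6 it is 34.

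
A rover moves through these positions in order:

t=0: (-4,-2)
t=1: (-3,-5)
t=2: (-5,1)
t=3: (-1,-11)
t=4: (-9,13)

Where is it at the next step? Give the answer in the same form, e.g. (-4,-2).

Step-to-step displacements: (+1,-3), (-2,+6), (+4,-12), (-8,+24); each is -2× the previous.
step 5: (-9,13) + (+16,-48) → (7,-35)

(7,-35)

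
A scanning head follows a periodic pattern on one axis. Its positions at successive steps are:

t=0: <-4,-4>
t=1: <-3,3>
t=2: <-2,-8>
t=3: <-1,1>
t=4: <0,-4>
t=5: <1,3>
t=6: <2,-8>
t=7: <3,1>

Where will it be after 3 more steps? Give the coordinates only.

<6,-8>

First: linear, +1 per step → 6 at step 10.
Second: cycles through -4, 3, -8, 1 every 4 steps. Step 10 lands at position 2 of the cycle → -8.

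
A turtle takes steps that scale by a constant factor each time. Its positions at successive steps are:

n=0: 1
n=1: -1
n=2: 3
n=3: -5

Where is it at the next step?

11

Consecutive displacements -2, +4, -8 scale by a factor of -2 each step.
step 4: -5 + 16 → 11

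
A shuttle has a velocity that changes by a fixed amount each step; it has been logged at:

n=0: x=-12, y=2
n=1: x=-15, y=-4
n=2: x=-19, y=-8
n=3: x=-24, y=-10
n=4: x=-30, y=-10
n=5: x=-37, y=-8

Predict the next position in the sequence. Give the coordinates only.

x=-45, y=-4

First differences are (-3, -6), (-4, -4), (-5, -2), (-6, +0), (-7, +2); their common second difference is (-1, +2) (constant acceleration).
step 6: x=-37, y=-8 + (-8, +4) → x=-45, y=-4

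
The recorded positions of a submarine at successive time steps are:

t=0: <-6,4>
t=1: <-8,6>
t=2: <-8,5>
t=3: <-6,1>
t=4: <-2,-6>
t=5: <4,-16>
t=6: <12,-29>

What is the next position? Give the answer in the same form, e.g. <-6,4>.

<22,-45>

First differences are <-2,+2>, <+0,-1>, <+2,-4>, <+4,-7>, <+6,-10>, <+8,-13>; their common second difference is <+2,-3> (constant acceleration).
step 7: <12,-29> + <+10,-16> → <22,-45>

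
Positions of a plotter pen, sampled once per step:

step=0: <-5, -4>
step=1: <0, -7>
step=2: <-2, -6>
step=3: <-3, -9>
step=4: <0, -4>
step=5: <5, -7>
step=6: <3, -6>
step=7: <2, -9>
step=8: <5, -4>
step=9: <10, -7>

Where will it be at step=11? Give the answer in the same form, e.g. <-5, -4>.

<7, -9>

Differencing gives <+5, -3>, <-2, +1>, <-1, -3>, <+3, +5>, <+5, -3>, <-2, +1>, <-1, -3>, <+3, +5>, <+5, -3>. This is the pattern <+5, -3>, <-2, +1>, <-1, -3>, <+3, +5> repeated.
step 10: apply <-2, +1> → <8, -6>
step 11: apply <-1, -3> → <7, -9>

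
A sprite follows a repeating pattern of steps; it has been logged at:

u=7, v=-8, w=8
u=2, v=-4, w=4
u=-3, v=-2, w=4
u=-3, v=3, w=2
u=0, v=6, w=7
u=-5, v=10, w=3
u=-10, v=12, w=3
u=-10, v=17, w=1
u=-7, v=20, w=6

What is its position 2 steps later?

The moves between consecutive positions are (-5, +4, -4), (-5, +2, +0), (+0, +5, -2), (+3, +3, +5), (-5, +4, -4), (-5, +2, +0), (+0, +5, -2), (+3, +3, +5); they repeat the 4-cycle [(-5, +4, -4), (-5, +2, +0), (+0, +5, -2), (+3, +3, +5)].
step 9: apply (-5, +4, -4) → u=-12, v=24, w=2
step 10: apply (-5, +2, +0) → u=-17, v=26, w=2

u=-17, v=26, w=2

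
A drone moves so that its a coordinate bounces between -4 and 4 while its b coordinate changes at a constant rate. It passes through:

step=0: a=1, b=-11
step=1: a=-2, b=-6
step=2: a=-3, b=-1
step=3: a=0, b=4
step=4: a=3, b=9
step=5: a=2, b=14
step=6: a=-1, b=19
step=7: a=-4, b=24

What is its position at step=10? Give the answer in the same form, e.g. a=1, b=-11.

The a coordinate reflects between -4 and 4, moving 3 per step.
  step 8: -4 → -1
  step 9: -1 → 2
  step 10: 2 → 3
The b coordinate changes by +5 each step: at step 10 it is 39.

a=3, b=39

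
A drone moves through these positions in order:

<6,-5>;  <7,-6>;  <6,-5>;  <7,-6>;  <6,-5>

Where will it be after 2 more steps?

The jumps are <+1,-1>, <-1,+1>, <+1,-1>, <-1,+1> — a geometric progression with ratio -1.
step 5: <6,-5> + <+1,-1> → <7,-6>
step 6: <7,-6> + <-1,+1> → <6,-5>

<6,-5>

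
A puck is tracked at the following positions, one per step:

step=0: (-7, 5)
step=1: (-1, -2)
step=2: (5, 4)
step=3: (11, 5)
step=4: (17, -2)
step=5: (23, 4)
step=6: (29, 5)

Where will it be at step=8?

(41, 4)

First: linear, +6 per step → 41 at step 8.
Second: cycles through 5, -2, 4 every 3 steps. Step 8 lands at position 2 of the cycle → 4.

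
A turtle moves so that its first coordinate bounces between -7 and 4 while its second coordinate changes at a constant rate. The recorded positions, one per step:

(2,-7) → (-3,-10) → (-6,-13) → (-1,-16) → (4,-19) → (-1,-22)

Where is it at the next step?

(-6,-25)

The first coordinate reflects between -7 and 4, moving 5 per step.
  step 6: -1 → -6
The second coordinate changes by -3 each step: at step 6 it is -25.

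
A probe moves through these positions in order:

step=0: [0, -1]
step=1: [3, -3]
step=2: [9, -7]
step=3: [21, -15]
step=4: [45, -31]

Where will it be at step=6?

[189, -127]

Consecutive displacements [+3, -2], [+6, -4], [+12, -8], [+24, -16] scale by a factor of 2 each step.
step 5: [45, -31] + [+48, -32] → [93, -63]
step 6: [93, -63] + [+96, -64] → [189, -127]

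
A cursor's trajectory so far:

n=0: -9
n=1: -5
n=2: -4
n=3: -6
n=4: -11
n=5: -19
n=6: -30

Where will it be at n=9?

-81

Successive displacements: +4, +1, -2, -5, -8, -11 — each changes by -3.
step 7: -30 − 14 → -44
step 8: -44 − 17 → -61
step 9: -61 − 20 → -81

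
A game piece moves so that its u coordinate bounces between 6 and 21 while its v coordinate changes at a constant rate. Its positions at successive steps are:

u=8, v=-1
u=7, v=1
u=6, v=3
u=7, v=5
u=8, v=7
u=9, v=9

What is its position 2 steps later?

The u coordinate travels 1 per step and bounces off the walls at 6 and 21.
  step 6: 9 → 10
  step 7: 10 → 11
The v coordinate changes by +2 each step: at step 7 it is 13.

u=11, v=13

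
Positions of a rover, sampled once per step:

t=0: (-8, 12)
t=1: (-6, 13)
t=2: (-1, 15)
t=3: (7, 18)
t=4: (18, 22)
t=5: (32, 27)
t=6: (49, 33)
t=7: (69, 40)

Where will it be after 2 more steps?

Taking differences between consecutive positions: (+2, +1), (+5, +2), (+8, +3), (+11, +4), (+14, +5), (+17, +6), (+20, +7). These grow by (+3, +1) each step.
step 8: (69, 40) + (+23, +8) → (92, 48)
step 9: (92, 48) + (+26, +9) → (118, 57)

(118, 57)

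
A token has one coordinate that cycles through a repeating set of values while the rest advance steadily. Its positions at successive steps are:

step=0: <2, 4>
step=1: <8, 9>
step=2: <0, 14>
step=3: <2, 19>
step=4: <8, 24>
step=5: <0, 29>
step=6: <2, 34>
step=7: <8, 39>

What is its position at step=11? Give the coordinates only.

The first coordinate repeats the cycle [2, 8, 0] with period 3; step 11 mod 3 = 2, giving 0.
The second coordinate changes by +5 each step, so at step 11 it is 4 + 11·(5) = 59.

<0, 59>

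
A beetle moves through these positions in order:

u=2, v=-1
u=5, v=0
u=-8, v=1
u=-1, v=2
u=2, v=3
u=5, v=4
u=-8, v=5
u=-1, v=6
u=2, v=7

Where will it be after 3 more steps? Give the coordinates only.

u=-1, v=10

The u coordinate repeats the cycle [2, 5, -8, -1] with period 4; step 11 mod 4 = 3, giving -1.
The v coordinate changes by +1 each step, so at step 11 it is -1 + 11·(1) = 10.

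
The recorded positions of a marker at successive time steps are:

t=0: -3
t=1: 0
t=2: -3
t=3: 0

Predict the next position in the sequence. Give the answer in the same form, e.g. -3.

-3

The jumps are +3, -3, +3 — a geometric progression with ratio -1.
step 4: 0 − 3 → -3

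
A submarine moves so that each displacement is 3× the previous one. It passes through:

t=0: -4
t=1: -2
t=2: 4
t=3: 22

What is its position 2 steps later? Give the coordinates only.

238

Step-to-step displacements: +2, +6, +18; each is 3× the previous.
step 4: 22 + 54 → 76
step 5: 76 + 162 → 238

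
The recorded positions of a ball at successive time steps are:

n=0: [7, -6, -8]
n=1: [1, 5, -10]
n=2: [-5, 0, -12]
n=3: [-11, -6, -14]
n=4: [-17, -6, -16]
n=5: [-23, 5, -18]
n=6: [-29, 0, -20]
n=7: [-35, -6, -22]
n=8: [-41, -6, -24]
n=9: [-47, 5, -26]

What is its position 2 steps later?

The first coordinate changes by -6 each step, so at step 11 it is 7 + 11·(-6) = -59.
The second coordinate repeats the cycle [-6, 5, 0, -6] with period 4; step 11 mod 4 = 3, giving -6.
The third coordinate changes by -2 each step, so at step 11 it is -8 + 11·(-2) = -30.

[-59, -6, -30]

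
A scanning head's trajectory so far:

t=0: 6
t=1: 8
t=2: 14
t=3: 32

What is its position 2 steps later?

248

Consecutive displacements +2, +6, +18 scale by a factor of 3 each step.
step 4: 32 + 54 → 86
step 5: 86 + 162 → 248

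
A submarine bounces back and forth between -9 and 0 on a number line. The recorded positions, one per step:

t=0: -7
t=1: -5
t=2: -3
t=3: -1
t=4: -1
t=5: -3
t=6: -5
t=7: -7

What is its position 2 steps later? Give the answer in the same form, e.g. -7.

-7

The value reflects between -9 and 0, moving 2 per step.
  step 8: -7 → -9
  step 9: -9 → -7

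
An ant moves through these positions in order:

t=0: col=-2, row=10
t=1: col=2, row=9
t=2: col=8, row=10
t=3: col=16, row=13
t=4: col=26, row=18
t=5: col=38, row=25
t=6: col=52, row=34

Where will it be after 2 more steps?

col=86, row=58

Successive displacements: (+4, -1), (+6, +1), (+8, +3), (+10, +5), (+12, +7), (+14, +9) — each changes by (+2, +2).
step 7: col=52, row=34 + (+16, +11) → col=68, row=45
step 8: col=68, row=45 + (+18, +13) → col=86, row=58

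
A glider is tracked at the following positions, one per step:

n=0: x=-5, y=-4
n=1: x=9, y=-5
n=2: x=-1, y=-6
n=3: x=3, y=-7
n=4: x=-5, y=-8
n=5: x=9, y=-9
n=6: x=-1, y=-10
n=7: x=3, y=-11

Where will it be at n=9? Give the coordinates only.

X: cycles through -5, 9, -1, 3 every 4 steps. Step 9 lands at position 1 of the cycle → 9.
Y: linear, -1 per step → -13 at step 9.

x=9, y=-13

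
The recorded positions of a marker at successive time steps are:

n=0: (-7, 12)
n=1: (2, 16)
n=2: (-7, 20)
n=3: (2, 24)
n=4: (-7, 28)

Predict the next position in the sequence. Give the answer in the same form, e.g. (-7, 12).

First: cycles through -7, 2 every 2 steps. Step 5 lands at position 1 of the cycle → 2.
Second: linear, +4 per step → 32 at step 5.

(2, 32)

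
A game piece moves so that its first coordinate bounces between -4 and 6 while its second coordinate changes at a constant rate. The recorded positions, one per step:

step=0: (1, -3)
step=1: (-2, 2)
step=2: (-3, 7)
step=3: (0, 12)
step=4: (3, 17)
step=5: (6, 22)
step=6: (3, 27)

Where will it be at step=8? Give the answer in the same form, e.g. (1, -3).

The first coordinate travels 3 per step and bounces off the walls at -4 and 6.
  step 7: 3 → 0
  step 8: 0 → -3
The second coordinate changes by +5 each step: at step 8 it is 37.

(-3, 37)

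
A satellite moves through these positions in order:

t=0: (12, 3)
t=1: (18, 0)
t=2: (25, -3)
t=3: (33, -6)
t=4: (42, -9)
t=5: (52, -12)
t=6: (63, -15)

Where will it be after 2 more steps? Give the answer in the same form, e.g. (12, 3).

(88, -21)

Successive displacements: (+6, -3), (+7, -3), (+8, -3), (+9, -3), (+10, -3), (+11, -3) — each changes by (+1, +0).
step 7: (63, -15) + (+12, -3) → (75, -18)
step 8: (75, -18) + (+13, -3) → (88, -21)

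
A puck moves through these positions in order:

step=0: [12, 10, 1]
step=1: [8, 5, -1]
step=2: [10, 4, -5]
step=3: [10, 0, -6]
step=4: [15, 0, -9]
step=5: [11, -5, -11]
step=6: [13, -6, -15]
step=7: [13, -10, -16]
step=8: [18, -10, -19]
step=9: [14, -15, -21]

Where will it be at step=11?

[16, -20, -26]

Step-to-step displacements: [-4, -5, -2], [+2, -1, -4], [+0, -4, -1], [+5, +0, -3], [-4, -5, -2], [+2, -1, -4], [+0, -4, -1], [+5, +0, -3], [-4, -5, -2] — a repeating cycle of length 4.
step 10: apply [+2, -1, -4] → [16, -16, -25]
step 11: apply [+0, -4, -1] → [16, -20, -26]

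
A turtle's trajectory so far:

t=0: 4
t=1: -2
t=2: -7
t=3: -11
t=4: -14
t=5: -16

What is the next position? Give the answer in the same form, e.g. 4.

Taking differences between consecutive positions: -6, -5, -4, -3, -2. These grow by +1 each step.
step 6: -16 − 1 → -17

-17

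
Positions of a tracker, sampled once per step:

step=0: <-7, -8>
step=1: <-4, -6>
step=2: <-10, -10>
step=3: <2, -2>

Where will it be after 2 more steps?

The jumps are <+3, +2>, <-6, -4>, <+12, +8> — a geometric progression with ratio -2.
step 4: <2, -2> + <-24, -16> → <-22, -18>
step 5: <-22, -18> + <+48, +32> → <26, 14>

<26, 14>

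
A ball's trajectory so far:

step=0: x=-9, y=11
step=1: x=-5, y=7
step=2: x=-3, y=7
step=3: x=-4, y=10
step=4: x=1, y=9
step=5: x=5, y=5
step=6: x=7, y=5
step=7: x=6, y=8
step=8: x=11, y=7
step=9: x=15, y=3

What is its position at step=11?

x=16, y=6

Step-to-step displacements: (+4, -4), (+2, +0), (-1, +3), (+5, -1), (+4, -4), (+2, +0), (-1, +3), (+5, -1), (+4, -4) — a repeating cycle of length 4.
step 10: apply (+2, +0) → x=17, y=3
step 11: apply (-1, +3) → x=16, y=6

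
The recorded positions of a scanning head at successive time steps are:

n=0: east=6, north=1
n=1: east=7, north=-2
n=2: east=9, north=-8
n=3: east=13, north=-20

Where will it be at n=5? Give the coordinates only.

east=37, north=-92

Consecutive displacements (+1,-3), (+2,-6), (+4,-12) scale by a factor of 2 each step.
step 4: east=13, north=-20 + (+8,-24) → east=21, north=-44
step 5: east=21, north=-44 + (+16,-48) → east=37, north=-92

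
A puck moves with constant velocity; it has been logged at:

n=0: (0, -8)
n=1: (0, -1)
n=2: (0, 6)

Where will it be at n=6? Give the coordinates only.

(0, 34)

Constant displacement of (+0, +7) per step.
step 3: (0, 6) + (+0, +7) → (0, 13)
step 4: (0, 13) + (+0, +7) → (0, 20)
step 5: (0, 20) + (+0, +7) → (0, 27)
step 6: (0, 27) + (+0, +7) → (0, 34)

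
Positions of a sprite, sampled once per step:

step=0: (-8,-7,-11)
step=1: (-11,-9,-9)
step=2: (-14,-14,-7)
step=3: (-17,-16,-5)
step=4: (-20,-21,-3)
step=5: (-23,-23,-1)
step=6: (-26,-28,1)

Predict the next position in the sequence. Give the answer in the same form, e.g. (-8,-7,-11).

(-29,-30,3)

Step-to-step displacements: (-3,-2,+2), (-3,-5,+2), (-3,-2,+2), (-3,-5,+2), (-3,-2,+2), (-3,-5,+2) — a repeating cycle of length 2.
step 7: apply (-3,-2,+2) → (-29,-30,3)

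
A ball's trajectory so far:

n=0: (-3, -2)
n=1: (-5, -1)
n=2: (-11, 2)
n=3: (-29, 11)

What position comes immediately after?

(-83, 38)

The jumps are (-2, +1), (-6, +3), (-18, +9) — a geometric progression with ratio 3.
step 4: (-29, 11) + (-54, +27) → (-83, 38)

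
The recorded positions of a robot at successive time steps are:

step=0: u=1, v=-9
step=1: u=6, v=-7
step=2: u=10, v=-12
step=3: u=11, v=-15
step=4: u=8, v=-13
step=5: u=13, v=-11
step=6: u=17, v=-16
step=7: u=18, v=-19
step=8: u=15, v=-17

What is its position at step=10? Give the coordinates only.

u=24, v=-20

Step-to-step displacements: (+5,+2), (+4,-5), (+1,-3), (-3,+2), (+5,+2), (+4,-5), (+1,-3), (-3,+2) — a repeating cycle of length 4.
step 9: apply (+5,+2) → u=20, v=-15
step 10: apply (+4,-5) → u=24, v=-20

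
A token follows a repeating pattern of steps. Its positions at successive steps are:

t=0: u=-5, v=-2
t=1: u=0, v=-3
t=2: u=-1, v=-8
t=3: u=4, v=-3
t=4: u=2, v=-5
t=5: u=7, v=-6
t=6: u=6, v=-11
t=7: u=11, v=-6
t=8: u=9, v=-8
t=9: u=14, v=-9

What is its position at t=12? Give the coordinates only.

Differencing gives (+5,-1), (-1,-5), (+5,+5), (-2,-2), (+5,-1), (-1,-5), (+5,+5), (-2,-2), (+5,-1). This is the pattern (+5,-1), (-1,-5), (+5,+5), (-2,-2) repeated.
step 10: apply (-1,-5) → u=13, v=-14
step 11: apply (+5,+5) → u=18, v=-9
step 12: apply (-2,-2) → u=16, v=-11

u=16, v=-11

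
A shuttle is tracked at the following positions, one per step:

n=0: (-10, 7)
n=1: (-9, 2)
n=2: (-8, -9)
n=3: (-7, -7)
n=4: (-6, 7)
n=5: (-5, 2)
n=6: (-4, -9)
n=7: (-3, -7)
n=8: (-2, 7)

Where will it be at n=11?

The first coordinate changes by +1 each step, so at step 11 it is -10 + 11·(1) = 1.
The second coordinate repeats the cycle [7, 2, -9, -7] with period 4; step 11 mod 4 = 3, giving -7.

(1, -7)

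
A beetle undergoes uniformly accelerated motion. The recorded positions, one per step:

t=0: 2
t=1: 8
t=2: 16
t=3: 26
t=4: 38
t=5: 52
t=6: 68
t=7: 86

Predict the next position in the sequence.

106

Taking differences between consecutive positions: +6, +8, +10, +12, +14, +16, +18. These grow by +2 each step.
step 8: 86 + 20 → 106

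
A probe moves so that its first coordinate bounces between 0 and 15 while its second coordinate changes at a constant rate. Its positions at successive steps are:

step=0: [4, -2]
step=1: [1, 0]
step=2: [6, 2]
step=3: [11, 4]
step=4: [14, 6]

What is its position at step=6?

[4, 10]

The first coordinate reflects between 0 and 15, moving 5 per step.
  step 5: 14 → 9
  step 6: 9 → 4
The second coordinate changes by +2 each step: at step 6 it is 10.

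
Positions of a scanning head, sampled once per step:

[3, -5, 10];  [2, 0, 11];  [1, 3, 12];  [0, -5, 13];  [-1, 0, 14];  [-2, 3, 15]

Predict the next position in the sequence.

[-3, -5, 16]

First: linear, -1 per step → -3 at step 6.
Second: cycles through -5, 0, 3 every 3 steps. Step 6 lands at position 0 of the cycle → -5.
Third: linear, +1 per step → 16 at step 6.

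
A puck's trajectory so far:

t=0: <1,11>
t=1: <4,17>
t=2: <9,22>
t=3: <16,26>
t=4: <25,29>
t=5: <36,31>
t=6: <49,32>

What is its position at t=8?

<81,31>

Successive displacements: <+3,+6>, <+5,+5>, <+7,+4>, <+9,+3>, <+11,+2>, <+13,+1> — each changes by <+2,-1>.
step 7: <49,32> + <+15,+0> → <64,32>
step 8: <64,32> + <+17,-1> → <81,31>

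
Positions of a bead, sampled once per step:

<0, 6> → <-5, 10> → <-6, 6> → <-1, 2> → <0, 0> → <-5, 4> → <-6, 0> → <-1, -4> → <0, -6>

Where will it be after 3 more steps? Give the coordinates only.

<-1, -10>

Step-to-step displacements: <-5, +4>, <-1, -4>, <+5, -4>, <+1, -2>, <-5, +4>, <-1, -4>, <+5, -4>, <+1, -2> — a repeating cycle of length 4.
step 9: apply <-5, +4> → <-5, -2>
step 10: apply <-1, -4> → <-6, -6>
step 11: apply <+5, -4> → <-1, -10>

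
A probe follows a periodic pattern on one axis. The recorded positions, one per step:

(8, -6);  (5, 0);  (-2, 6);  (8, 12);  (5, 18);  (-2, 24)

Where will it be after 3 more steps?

(-2, 42)

First: cycles through 8, 5, -2 every 3 steps. Step 8 lands at position 2 of the cycle → -2.
Second: linear, +6 per step → 42 at step 8.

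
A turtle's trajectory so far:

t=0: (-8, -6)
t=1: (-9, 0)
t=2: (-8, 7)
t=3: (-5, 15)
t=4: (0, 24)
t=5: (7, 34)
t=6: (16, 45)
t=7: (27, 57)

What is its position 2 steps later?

First differences are (-1, +6), (+1, +7), (+3, +8), (+5, +9), (+7, +10), (+9, +11), (+11, +12); their common second difference is (+2, +1) (constant acceleration).
step 8: (27, 57) + (+13, +13) → (40, 70)
step 9: (40, 70) + (+15, +14) → (55, 84)

(55, 84)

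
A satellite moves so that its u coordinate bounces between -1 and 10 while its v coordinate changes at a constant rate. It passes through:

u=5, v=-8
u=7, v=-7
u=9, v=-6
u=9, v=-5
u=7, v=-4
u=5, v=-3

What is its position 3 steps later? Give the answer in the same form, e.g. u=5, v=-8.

u=-1, v=0

The u coordinate travels 2 per step and bounces off the walls at -1 and 10.
  step 6: 5 → 3
  step 7: 3 → 1
  step 8: 1 → -1
The v coordinate changes by +1 each step: at step 8 it is 0.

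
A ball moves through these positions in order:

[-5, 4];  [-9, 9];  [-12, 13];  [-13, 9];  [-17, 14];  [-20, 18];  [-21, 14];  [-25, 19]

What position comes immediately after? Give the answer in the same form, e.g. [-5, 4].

[-28, 23]

The moves between consecutive positions are [-4, +5], [-3, +4], [-1, -4], [-4, +5], [-3, +4], [-1, -4], [-4, +5]; they repeat the 3-cycle [[-4, +5], [-3, +4], [-1, -4]].
step 8: apply [-3, +4] → [-28, 23]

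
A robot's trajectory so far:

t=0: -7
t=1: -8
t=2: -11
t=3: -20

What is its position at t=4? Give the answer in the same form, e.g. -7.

-47

Step-to-step displacements: -1, -3, -9; each is 3× the previous.
step 4: -20 − 27 → -47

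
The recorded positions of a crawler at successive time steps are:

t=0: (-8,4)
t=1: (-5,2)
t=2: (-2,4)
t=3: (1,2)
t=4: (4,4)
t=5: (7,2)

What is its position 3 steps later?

(16,4)

First: linear, +3 per step → 16 at step 8.
Second: cycles through 4, 2 every 2 steps. Step 8 lands at position 0 of the cycle → 4.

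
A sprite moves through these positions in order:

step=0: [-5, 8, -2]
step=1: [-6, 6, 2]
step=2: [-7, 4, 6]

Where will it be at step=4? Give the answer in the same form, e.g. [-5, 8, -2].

[-9, 0, 14]

Each step adds [-1, -2, +4] to the position.
step 3: [-7, 4, 6] + [-1, -2, +4] → [-8, 2, 10]
step 4: [-8, 2, 10] + [-1, -2, +4] → [-9, 0, 14]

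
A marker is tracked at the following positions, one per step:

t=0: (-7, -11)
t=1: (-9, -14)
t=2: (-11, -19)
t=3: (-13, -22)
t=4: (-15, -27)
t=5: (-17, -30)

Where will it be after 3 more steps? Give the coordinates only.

(-23, -43)

Step-to-step displacements: (-2, -3), (-2, -5), (-2, -3), (-2, -5), (-2, -3) — a repeating cycle of length 2.
step 6: apply (-2, -5) → (-19, -35)
step 7: apply (-2, -3) → (-21, -38)
step 8: apply (-2, -5) → (-23, -43)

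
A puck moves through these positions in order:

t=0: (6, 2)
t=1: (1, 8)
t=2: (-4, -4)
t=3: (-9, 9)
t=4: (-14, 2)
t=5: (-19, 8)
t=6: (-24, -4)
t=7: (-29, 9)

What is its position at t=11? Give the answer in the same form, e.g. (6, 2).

First: linear, -5 per step → -49 at step 11.
Second: cycles through 2, 8, -4, 9 every 4 steps. Step 11 lands at position 3 of the cycle → 9.

(-49, 9)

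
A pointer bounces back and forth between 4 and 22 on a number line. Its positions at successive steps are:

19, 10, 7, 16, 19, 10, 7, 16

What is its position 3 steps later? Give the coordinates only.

7

The value reflects between 4 and 22, moving 9 per step.
  step 8: 16 → 19
  step 9: 19 → 10
  step 10: 10 → 7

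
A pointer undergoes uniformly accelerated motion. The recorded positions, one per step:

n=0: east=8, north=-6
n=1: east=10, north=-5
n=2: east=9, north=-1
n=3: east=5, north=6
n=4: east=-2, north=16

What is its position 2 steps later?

Taking differences between consecutive positions: (+2, +1), (-1, +4), (-4, +7), (-7, +10). These grow by (-3, +3) each step.
step 5: east=-2, north=16 + (-10, +13) → east=-12, north=29
step 6: east=-12, north=29 + (-13, +16) → east=-25, north=45

east=-25, north=45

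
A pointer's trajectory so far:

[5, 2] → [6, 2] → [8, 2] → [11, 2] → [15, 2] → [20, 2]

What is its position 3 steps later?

First differences are [+1, +0], [+2, +0], [+3, +0], [+4, +0], [+5, +0]; their common second difference is [+1, +0] (constant acceleration).
step 6: [20, 2] + [+6, +0] → [26, 2]
step 7: [26, 2] + [+7, +0] → [33, 2]
step 8: [33, 2] + [+8, +0] → [41, 2]

[41, 2]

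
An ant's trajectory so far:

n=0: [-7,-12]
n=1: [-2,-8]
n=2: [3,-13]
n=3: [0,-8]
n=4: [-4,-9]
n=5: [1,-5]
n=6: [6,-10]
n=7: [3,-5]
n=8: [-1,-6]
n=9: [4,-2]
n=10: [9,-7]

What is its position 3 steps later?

[7,1]

Differencing gives [+5,+4], [+5,-5], [-3,+5], [-4,-1], [+5,+4], [+5,-5], [-3,+5], [-4,-1], [+5,+4], [+5,-5]. This is the pattern [+5,+4], [+5,-5], [-3,+5], [-4,-1] repeated.
step 11: apply [-3,+5] → [6,-2]
step 12: apply [-4,-1] → [2,-3]
step 13: apply [+5,+4] → [7,1]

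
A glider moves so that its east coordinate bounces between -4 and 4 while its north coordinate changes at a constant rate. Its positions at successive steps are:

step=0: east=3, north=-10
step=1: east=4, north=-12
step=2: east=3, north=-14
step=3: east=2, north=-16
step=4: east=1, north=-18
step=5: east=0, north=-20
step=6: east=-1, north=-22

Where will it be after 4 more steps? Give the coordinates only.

east=-3, north=-30

The east coordinate travels 1 per step and bounces off the walls at -4 and 4.
  step 7: -1 → -2
  step 8: -2 → -3
  step 9: -3 → -4
  step 10: -4 → -3
The north coordinate changes by -2 each step: at step 10 it is -30.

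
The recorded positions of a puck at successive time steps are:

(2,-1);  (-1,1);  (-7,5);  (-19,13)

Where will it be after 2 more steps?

The jumps are (-3,+2), (-6,+4), (-12,+8) — a geometric progression with ratio 2.
step 4: (-19,13) + (-24,+16) → (-43,29)
step 5: (-43,29) + (-48,+32) → (-91,61)

(-91,61)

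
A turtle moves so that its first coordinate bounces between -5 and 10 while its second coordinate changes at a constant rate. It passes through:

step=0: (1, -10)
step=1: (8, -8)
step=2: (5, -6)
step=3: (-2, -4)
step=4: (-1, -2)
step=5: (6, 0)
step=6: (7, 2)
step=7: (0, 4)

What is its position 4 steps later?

(2, 12)

The first coordinate travels 7 per step and bounces off the walls at -5 and 10.
  step 8: 0 → -3
  step 9: -3 → 4
  step 10: 4 → 9
  step 11: 9 → 2
The second coordinate changes by +2 each step: at step 11 it is 12.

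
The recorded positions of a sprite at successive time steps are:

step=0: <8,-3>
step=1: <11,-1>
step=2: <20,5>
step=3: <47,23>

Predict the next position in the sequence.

The jumps are <+3,+2>, <+9,+6>, <+27,+18> — a geometric progression with ratio 3.
step 4: <47,23> + <+81,+54> → <128,77>

<128,77>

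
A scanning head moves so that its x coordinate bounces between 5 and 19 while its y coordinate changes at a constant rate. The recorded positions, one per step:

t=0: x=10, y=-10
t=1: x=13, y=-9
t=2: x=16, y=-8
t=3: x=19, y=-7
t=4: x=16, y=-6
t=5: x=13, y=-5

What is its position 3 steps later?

The x coordinate travels 3 per step and bounces off the walls at 5 and 19.
  step 6: 13 → 10
  step 7: 10 → 7
  step 8: 7 → 6
The y coordinate changes by +1 each step: at step 8 it is -2.

x=6, y=-2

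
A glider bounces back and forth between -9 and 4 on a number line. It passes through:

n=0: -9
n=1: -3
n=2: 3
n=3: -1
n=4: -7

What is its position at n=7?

1

The value travels 6 per step and bounces off the walls at -9 and 4.
  step 5: -7 → -5
  step 6: -5 → 1
  step 7: 1 → 1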